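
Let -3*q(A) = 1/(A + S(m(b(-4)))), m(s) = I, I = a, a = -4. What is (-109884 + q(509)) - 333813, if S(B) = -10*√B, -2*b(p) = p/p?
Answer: -345392824280/778443 - 20*I/778443 ≈ -4.437e+5 - 2.5692e-5*I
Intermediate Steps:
I = -4
b(p) = -½ (b(p) = -p/(2*p) = -½*1 = -½)
m(s) = -4
q(A) = -1/(3*(A - 20*I))
(-109884 + q(509)) - 333813 = (-109884 - 1/(-60*I + 3*509)) - 333813 = (-109884 - 1/(-60*I + 1527)) - 333813 = (-109884 - 1/(1527 - 60*I)) - 333813 = (-109884 - (1527 + 60*I)/2335329) - 333813 = -443697 - (1527 + 60*I)/2335329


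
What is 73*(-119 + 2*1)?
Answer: -8541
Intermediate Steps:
73*(-119 + 2*1) = 73*(-119 + 2) = 73*(-117) = -8541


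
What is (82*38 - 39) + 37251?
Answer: 40328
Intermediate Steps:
(82*38 - 39) + 37251 = (3116 - 39) + 37251 = 3077 + 37251 = 40328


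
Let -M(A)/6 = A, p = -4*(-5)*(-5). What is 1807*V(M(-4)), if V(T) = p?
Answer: -180700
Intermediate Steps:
p = -100 (p = 20*(-5) = -100)
M(A) = -6*A
V(T) = -100
1807*V(M(-4)) = 1807*(-100) = -180700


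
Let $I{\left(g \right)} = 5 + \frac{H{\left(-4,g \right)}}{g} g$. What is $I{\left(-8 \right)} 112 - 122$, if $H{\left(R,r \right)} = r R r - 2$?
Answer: $-28458$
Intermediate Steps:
$H{\left(R,r \right)} = -2 + R r^{2}$ ($H{\left(R,r \right)} = R r r - 2 = R r^{2} - 2 = -2 + R r^{2}$)
$I{\left(g \right)} = 3 - 4 g^{2}$ ($I{\left(g \right)} = 5 + \frac{-2 - 4 g^{2}}{g} g = 5 - \left(2 + 4 g^{2}\right) = 3 - 4 g^{2}$)
$I{\left(-8 \right)} 112 - 122 = \left(3 - 4 \left(-8\right)^{2}\right) 112 - 122 = \left(3 - 256\right) 112 - 122 = \left(-253\right) 112 - 122 = -28336 - 122 = -28458$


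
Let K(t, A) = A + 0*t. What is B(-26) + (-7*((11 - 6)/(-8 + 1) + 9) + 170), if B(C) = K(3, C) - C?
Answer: 112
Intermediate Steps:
K(t, A) = A (K(t, A) = A + 0 = A)
B(C) = 0 (B(C) = C - C = 0)
B(-26) + (-7*((11 - 6)/(-8 + 1) + 9) + 170) = 0 + (-7*((11 - 6)/(-8 + 1) + 9) + 170) = 0 + (-7*(5/(-7) + 9) + 170) = 0 + (-7*(5*(-⅐) + 9) + 170) = 0 + (-7*(-5/7 + 9) + 170) = 0 + (-7*58/7 + 170) = 0 + (-58 + 170) = 0 + 112 = 112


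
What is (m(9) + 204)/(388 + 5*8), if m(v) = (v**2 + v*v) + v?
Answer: 375/428 ≈ 0.87617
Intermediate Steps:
m(v) = v + 2*v**2 (m(v) = (v**2 + v**2) + v = 2*v**2 + v = v + 2*v**2)
(m(9) + 204)/(388 + 5*8) = (9*(1 + 2*9) + 204)/(388 + 5*8) = (9*(1 + 18) + 204)/(388 + 40) = (9*19 + 204)/428 = (171 + 204)*(1/428) = 375*(1/428) = 375/428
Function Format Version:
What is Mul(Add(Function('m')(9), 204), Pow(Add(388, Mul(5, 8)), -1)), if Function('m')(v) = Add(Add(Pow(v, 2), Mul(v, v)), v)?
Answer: Rational(375, 428) ≈ 0.87617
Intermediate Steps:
Function('m')(v) = Add(v, Mul(2, Pow(v, 2))) (Function('m')(v) = Add(Add(Pow(v, 2), Pow(v, 2)), v) = Add(Mul(2, Pow(v, 2)), v) = Add(v, Mul(2, Pow(v, 2))))
Mul(Add(Function('m')(9), 204), Pow(Add(388, Mul(5, 8)), -1)) = Mul(Add(Mul(9, Add(1, Mul(2, 9))), 204), Pow(Add(388, Mul(5, 8)), -1)) = Mul(Add(Mul(9, Add(1, 18)), 204), Pow(Add(388, 40), -1)) = Mul(Add(Mul(9, 19), 204), Pow(428, -1)) = Mul(Add(171, 204), Rational(1, 428)) = Mul(375, Rational(1, 428)) = Rational(375, 428)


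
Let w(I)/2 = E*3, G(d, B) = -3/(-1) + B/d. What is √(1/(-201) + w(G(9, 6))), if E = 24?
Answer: √5817543/201 ≈ 12.000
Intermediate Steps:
G(d, B) = 3 + B/d (G(d, B) = -3*(-1) + B/d = 3 + B/d)
w(I) = 144 (w(I) = 2*(24*3) = 2*72 = 144)
√(1/(-201) + w(G(9, 6))) = √(1/(-201) + 144) = √(-1/201 + 144) = √(28943/201) = √5817543/201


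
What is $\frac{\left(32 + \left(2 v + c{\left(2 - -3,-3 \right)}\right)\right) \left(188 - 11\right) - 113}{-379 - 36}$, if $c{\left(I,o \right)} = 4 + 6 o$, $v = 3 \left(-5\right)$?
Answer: $\frac{2237}{415} \approx 5.3904$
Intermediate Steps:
$v = -15$
$\frac{\left(32 + \left(2 v + c{\left(2 - -3,-3 \right)}\right)\right) \left(188 - 11\right) - 113}{-379 - 36} = \frac{\left(32 + \left(2 \left(-15\right) + \left(4 + 6 \left(-3\right)\right)\right)\right) \left(188 - 11\right) - 113}{-379 - 36} = \frac{\left(32 + \left(-30 + \left(4 - 18\right)\right)\right) 177 - 113}{-415} = \left(\left(32 - 44\right) 177 - 113\right) \left(- \frac{1}{415}\right) = \left(\left(-12\right) 177 - 113\right) \left(- \frac{1}{415}\right) = \left(-2124 - 113\right) \left(- \frac{1}{415}\right) = \left(-2237\right) \left(- \frac{1}{415}\right) = \frac{2237}{415}$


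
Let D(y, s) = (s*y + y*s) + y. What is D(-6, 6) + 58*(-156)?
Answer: -9126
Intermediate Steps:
D(y, s) = y + 2*s*y (D(y, s) = (s*y + s*y) + y = 2*s*y + y = y + 2*s*y)
D(-6, 6) + 58*(-156) = -6*(1 + 2*6) + 58*(-156) = -6*(1 + 12) - 9048 = -6*13 - 9048 = -78 - 9048 = -9126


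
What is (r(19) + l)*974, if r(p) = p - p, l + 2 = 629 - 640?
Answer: -12662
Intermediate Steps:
l = -13 (l = -2 + (629 - 640) = -2 - 11 = -13)
r(p) = 0
(r(19) + l)*974 = (0 - 13)*974 = -13*974 = -12662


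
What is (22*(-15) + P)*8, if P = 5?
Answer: -2600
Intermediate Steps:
(22*(-15) + P)*8 = (22*(-15) + 5)*8 = (-330 + 5)*8 = -325*8 = -2600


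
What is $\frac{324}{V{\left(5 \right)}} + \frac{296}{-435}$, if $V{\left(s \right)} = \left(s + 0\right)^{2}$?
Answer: $\frac{26708}{2175} \approx 12.28$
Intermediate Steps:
$V{\left(s \right)} = s^{2}$
$\frac{324}{V{\left(5 \right)}} + \frac{296}{-435} = \frac{324}{5^{2}} + \frac{296}{-435} = \frac{324}{25} + 296 \left(- \frac{1}{435}\right) = 324 \cdot \frac{1}{25} - \frac{296}{435} = \frac{324}{25} - \frac{296}{435} = \frac{26708}{2175}$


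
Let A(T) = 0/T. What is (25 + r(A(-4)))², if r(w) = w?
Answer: 625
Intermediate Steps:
A(T) = 0
(25 + r(A(-4)))² = (25 + 0)² = 25² = 625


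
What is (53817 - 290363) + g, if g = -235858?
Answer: -472404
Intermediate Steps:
(53817 - 290363) + g = (53817 - 290363) - 235858 = -236546 - 235858 = -472404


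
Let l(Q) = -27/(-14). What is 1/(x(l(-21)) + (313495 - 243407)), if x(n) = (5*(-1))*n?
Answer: 14/981097 ≈ 1.4270e-5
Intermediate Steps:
l(Q) = 27/14 (l(Q) = -27*(-1/14) = 27/14)
x(n) = -5*n
1/(x(l(-21)) + (313495 - 243407)) = 1/(-5*27/14 + (313495 - 243407)) = 1/(-135/14 + 70088) = 1/(981097/14) = 14/981097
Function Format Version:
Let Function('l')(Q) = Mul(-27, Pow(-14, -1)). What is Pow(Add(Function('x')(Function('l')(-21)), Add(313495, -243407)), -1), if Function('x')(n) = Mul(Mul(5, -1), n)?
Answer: Rational(14, 981097) ≈ 1.4270e-5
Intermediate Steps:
Function('l')(Q) = Rational(27, 14) (Function('l')(Q) = Mul(-27, Rational(-1, 14)) = Rational(27, 14))
Function('x')(n) = Mul(-5, n)
Pow(Add(Function('x')(Function('l')(-21)), Add(313495, -243407)), -1) = Pow(Add(Mul(-5, Rational(27, 14)), Add(313495, -243407)), -1) = Pow(Add(Rational(-135, 14), 70088), -1) = Pow(Rational(981097, 14), -1) = Rational(14, 981097)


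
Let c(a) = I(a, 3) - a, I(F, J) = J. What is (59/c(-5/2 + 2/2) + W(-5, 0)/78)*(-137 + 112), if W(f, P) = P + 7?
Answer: -77225/234 ≈ -330.02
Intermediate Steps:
W(f, P) = 7 + P
c(a) = 3 - a
(59/c(-5/2 + 2/2) + W(-5, 0)/78)*(-137 + 112) = (59/(3 - (-5/2 + 2/2)) + (7 + 0)/78)*(-137 + 112) = (59/(3 - (-5*½ + 2*(½))) + 7*(1/78))*(-25) = (59/(3 - (-5/2 + 1)) + 7/78)*(-25) = (59/(3 - 1*(-3/2)) + 7/78)*(-25) = (59/(3 + 3/2) + 7/78)*(-25) = (59/(9/2) + 7/78)*(-25) = (59*(2/9) + 7/78)*(-25) = (118/9 + 7/78)*(-25) = (3089/234)*(-25) = -77225/234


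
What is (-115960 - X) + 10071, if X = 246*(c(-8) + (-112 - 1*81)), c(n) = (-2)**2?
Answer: -59395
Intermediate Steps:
c(n) = 4
X = -46494 (X = 246*(4 + (-112 - 1*81)) = 246*(4 + (-112 - 81)) = 246*(4 - 193) = 246*(-189) = -46494)
(-115960 - X) + 10071 = (-115960 - 1*(-46494)) + 10071 = (-115960 + 46494) + 10071 = -69466 + 10071 = -59395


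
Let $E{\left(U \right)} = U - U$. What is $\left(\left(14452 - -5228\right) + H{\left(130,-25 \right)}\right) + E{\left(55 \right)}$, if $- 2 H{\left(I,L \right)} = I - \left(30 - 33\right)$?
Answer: $\frac{39227}{2} \approx 19614.0$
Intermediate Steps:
$H{\left(I,L \right)} = - \frac{3}{2} - \frac{I}{2}$ ($H{\left(I,L \right)} = - \frac{I - \left(30 - 33\right)}{2} = - \frac{I - -3}{2} = - \frac{I + 3}{2} = - \frac{3 + I}{2} = - \frac{3}{2} - \frac{I}{2}$)
$E{\left(U \right)} = 0$
$\left(\left(14452 - -5228\right) + H{\left(130,-25 \right)}\right) + E{\left(55 \right)} = \left(\left(14452 - -5228\right) - \frac{133}{2}\right) + 0 = \left(\left(14452 + 5228\right) - \frac{133}{2}\right) + 0 = \left(19680 - \frac{133}{2}\right) + 0 = \frac{39227}{2} + 0 = \frac{39227}{2}$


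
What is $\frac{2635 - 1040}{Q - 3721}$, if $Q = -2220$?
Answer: $- \frac{1595}{5941} \approx -0.26847$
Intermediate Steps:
$\frac{2635 - 1040}{Q - 3721} = \frac{2635 - 1040}{-2220 - 3721} = \frac{1595}{-5941} = 1595 \left(- \frac{1}{5941}\right) = - \frac{1595}{5941}$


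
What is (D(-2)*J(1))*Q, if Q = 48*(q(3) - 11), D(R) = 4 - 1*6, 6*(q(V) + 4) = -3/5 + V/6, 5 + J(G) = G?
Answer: -28832/5 ≈ -5766.4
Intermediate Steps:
J(G) = -5 + G
q(V) = -41/10 + V/36 (q(V) = -4 + (-3/5 + V/6)/6 = -4 + (-3*⅕ + V*(⅙))/6 = -4 + (-⅗ + V/6)/6 = -4 + (-⅒ + V/36) = -41/10 + V/36)
D(R) = -2 (D(R) = 4 - 6 = -2)
Q = -3604/5 (Q = 48*((-41/10 + (1/36)*3) - 11) = 48*((-41/10 + 1/12) - 11) = 48*(-241/60 - 11) = 48*(-901/60) = -3604/5 ≈ -720.80)
(D(-2)*J(1))*Q = -2*(-5 + 1)*(-3604/5) = -2*(-4)*(-3604/5) = 8*(-3604/5) = -28832/5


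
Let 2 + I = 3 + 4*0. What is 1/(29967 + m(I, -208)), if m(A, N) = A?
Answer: 1/29968 ≈ 3.3369e-5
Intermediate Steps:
I = 1 (I = -2 + (3 + 4*0) = -2 + (3 + 0) = -2 + 3 = 1)
1/(29967 + m(I, -208)) = 1/(29967 + 1) = 1/29968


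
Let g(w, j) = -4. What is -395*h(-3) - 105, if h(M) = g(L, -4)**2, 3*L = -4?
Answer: -6425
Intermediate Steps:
L = -4/3 (L = (1/3)*(-4) = -4/3 ≈ -1.3333)
h(M) = 16 (h(M) = (-4)**2 = 16)
-395*h(-3) - 105 = -395*16 - 105 = -6320 - 105 = -6425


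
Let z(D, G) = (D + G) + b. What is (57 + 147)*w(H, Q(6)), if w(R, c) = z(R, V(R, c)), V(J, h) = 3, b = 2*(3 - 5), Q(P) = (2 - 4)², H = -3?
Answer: -816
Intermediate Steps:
Q(P) = 4 (Q(P) = (-2)² = 4)
b = -4 (b = 2*(-2) = -4)
z(D, G) = -4 + D + G (z(D, G) = (D + G) - 4 = -4 + D + G)
w(R, c) = -1 + R (w(R, c) = -4 + R + 3 = -1 + R)
(57 + 147)*w(H, Q(6)) = (57 + 147)*(-1 - 3) = 204*(-4) = -816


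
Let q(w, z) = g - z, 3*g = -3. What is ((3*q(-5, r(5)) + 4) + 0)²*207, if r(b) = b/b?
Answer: 828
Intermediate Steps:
g = -1 (g = (⅓)*(-3) = -1)
r(b) = 1
q(w, z) = -1 - z
((3*q(-5, r(5)) + 4) + 0)²*207 = ((3*(-1 - 1*1) + 4) + 0)²*207 = ((3*(-1 - 1) + 4) + 0)²*207 = ((3*(-2) + 4) + 0)²*207 = ((-6 + 4) + 0)²*207 = (-2 + 0)²*207 = (-2)²*207 = 4*207 = 828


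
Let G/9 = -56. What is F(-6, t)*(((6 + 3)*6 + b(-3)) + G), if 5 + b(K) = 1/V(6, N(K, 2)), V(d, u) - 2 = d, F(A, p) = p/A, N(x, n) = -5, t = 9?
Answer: 10917/16 ≈ 682.31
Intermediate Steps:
V(d, u) = 2 + d
G = -504 (G = 9*(-56) = -504)
b(K) = -39/8 (b(K) = -5 + 1/(2 + 6) = -5 + 1/8 = -5 + ⅛ = -39/8)
F(-6, t)*(((6 + 3)*6 + b(-3)) + G) = (9/(-6))*(((6 + 3)*6 - 39/8) - 504) = (9*(-⅙))*((9*6 - 39/8) - 504) = -3*((54 - 39/8) - 504)/2 = -3*(393/8 - 504)/2 = -3/2*(-3639/8) = 10917/16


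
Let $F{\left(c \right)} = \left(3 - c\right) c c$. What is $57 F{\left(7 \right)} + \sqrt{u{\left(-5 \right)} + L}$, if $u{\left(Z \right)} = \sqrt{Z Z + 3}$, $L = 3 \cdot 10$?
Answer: $-11172 + \sqrt{30 + 2 \sqrt{7}} \approx -11166.0$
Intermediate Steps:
$F{\left(c \right)} = c^{2} \left(3 - c\right)$ ($F{\left(c \right)} = c \left(3 - c\right) c = c^{2} \left(3 - c\right)$)
$L = 30$
$u{\left(Z \right)} = \sqrt{3 + Z^{2}}$ ($u{\left(Z \right)} = \sqrt{Z^{2} + 3} = \sqrt{3 + Z^{2}}$)
$57 F{\left(7 \right)} + \sqrt{u{\left(-5 \right)} + L} = 57 \cdot 7^{2} \left(3 - 7\right) + \sqrt{\sqrt{3 + \left(-5\right)^{2}} + 30} = 57 \cdot 49 \left(3 - 7\right) + \sqrt{\sqrt{3 + 25} + 30} = 57 \cdot 49 \left(-4\right) + \sqrt{\sqrt{28} + 30} = 57 \left(-196\right) + \sqrt{2 \sqrt{7} + 30} = -11172 + \sqrt{30 + 2 \sqrt{7}}$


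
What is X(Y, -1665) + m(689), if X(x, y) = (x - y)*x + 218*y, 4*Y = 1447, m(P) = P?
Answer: 5934333/16 ≈ 3.7090e+5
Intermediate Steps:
Y = 1447/4 (Y = (1/4)*1447 = 1447/4 ≈ 361.75)
X(x, y) = 218*y + x*(x - y) (X(x, y) = x*(x - y) + 218*y = 218*y + x*(x - y))
X(Y, -1665) + m(689) = ((1447/4)**2 + 218*(-1665) - 1*1447/4*(-1665)) + 689 = (2093809/16 - 362970 + 2409255/4) + 689 = 5923309/16 + 689 = 5934333/16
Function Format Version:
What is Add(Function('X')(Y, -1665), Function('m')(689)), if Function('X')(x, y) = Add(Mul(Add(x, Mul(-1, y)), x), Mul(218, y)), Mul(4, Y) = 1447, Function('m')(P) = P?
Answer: Rational(5934333, 16) ≈ 3.7090e+5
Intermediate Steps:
Y = Rational(1447, 4) (Y = Mul(Rational(1, 4), 1447) = Rational(1447, 4) ≈ 361.75)
Function('X')(x, y) = Add(Mul(218, y), Mul(x, Add(x, Mul(-1, y)))) (Function('X')(x, y) = Add(Mul(x, Add(x, Mul(-1, y))), Mul(218, y)) = Add(Mul(218, y), Mul(x, Add(x, Mul(-1, y)))))
Add(Function('X')(Y, -1665), Function('m')(689)) = Add(Add(Pow(Rational(1447, 4), 2), Mul(218, -1665), Mul(-1, Rational(1447, 4), -1665)), 689) = Add(Add(Rational(2093809, 16), -362970, Rational(2409255, 4)), 689) = Add(Rational(5923309, 16), 689) = Rational(5934333, 16)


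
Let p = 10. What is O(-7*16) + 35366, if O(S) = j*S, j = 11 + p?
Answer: 33014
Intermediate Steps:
j = 21 (j = 11 + 10 = 21)
O(S) = 21*S
O(-7*16) + 35366 = 21*(-7*16) + 35366 = 21*(-112) + 35366 = -2352 + 35366 = 33014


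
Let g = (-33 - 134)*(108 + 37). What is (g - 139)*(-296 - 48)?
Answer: 8377776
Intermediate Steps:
g = -24215 (g = -167*145 = -24215)
(g - 139)*(-296 - 48) = (-24215 - 139)*(-296 - 48) = -24354*(-344) = 8377776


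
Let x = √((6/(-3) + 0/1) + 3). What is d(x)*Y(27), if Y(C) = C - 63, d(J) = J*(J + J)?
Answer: -72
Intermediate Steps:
x = 1 (x = √((6*(-⅓) + 0*1) + 3) = √((-2 + 0) + 3) = √(-2 + 3) = √1 = 1)
d(J) = 2*J² (d(J) = J*(2*J) = 2*J²)
Y(C) = -63 + C
d(x)*Y(27) = (2*1²)*(-63 + 27) = (2*1)*(-36) = 2*(-36) = -72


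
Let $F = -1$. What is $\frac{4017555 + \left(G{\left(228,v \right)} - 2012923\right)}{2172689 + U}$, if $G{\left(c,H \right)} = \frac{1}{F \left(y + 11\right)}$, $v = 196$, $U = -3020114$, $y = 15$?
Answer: $- \frac{17373477}{7344350} \approx -2.3656$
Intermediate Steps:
$G{\left(c,H \right)} = - \frac{1}{26}$ ($G{\left(c,H \right)} = \frac{1}{\left(-1\right) \left(15 + 11\right)} = \frac{1}{\left(-1\right) 26} = \frac{1}{-26} = - \frac{1}{26}$)
$\frac{4017555 + \left(G{\left(228,v \right)} - 2012923\right)}{2172689 + U} = \frac{4017555 - \frac{52335999}{26}}{2172689 - 3020114} = \frac{4017555 - \frac{52335999}{26}}{-847425} = \frac{52120431}{26} \left(- \frac{1}{847425}\right) = - \frac{17373477}{7344350}$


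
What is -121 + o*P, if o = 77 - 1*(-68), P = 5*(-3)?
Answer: -2296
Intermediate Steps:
P = -15
o = 145 (o = 77 + 68 = 145)
-121 + o*P = -121 + 145*(-15) = -121 - 2175 = -2296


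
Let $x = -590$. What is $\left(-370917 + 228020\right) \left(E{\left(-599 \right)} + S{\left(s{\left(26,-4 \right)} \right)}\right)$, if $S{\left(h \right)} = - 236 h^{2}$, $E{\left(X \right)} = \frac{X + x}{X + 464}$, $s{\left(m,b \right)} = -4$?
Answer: $\frac{72673270187}{135} \approx 5.3832 \cdot 10^{8}$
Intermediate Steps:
$E{\left(X \right)} = \frac{-590 + X}{464 + X}$ ($E{\left(X \right)} = \frac{X - 590}{X + 464} = \frac{-590 + X}{464 + X}$)
$\left(-370917 + 228020\right) \left(E{\left(-599 \right)} + S{\left(s{\left(26,-4 \right)} \right)}\right) = \left(-370917 + 228020\right) \left(\frac{-590 - 599}{464 - 599} - 236 \left(-4\right)^{2}\right) = - 142897 \left(\frac{1}{-135} \left(-1189\right) - 3776\right) = - 142897 \left(\left(- \frac{1}{135}\right) \left(-1189\right) - 3776\right) = - 142897 \left(\frac{1189}{135} - 3776\right) = \left(-142897\right) \left(- \frac{508571}{135}\right) = \frac{72673270187}{135}$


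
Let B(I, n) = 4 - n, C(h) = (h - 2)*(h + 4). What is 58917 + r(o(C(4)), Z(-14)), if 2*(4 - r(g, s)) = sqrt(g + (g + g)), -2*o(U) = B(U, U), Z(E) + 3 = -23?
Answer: 58921 - 3*sqrt(2)/2 ≈ 58919.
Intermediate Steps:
Z(E) = -26 (Z(E) = -3 - 23 = -26)
C(h) = (-2 + h)*(4 + h)
o(U) = -2 + U/2 (o(U) = -(4 - U)/2 = -2 + U/2)
r(g, s) = 4 - sqrt(3)*sqrt(g)/2 (r(g, s) = 4 - sqrt(g + (g + g))/2 = 4 - sqrt(g + 2*g)/2 = 4 - sqrt(3)*sqrt(g)/2)
58917 + r(o(C(4)), Z(-14)) = 58917 + (4 - sqrt(3)*sqrt(-2 + (-8 + 4**2 + 2*4)/2)/2) = 58917 + (4 - sqrt(3)*sqrt(-2 + (-8 + 16 + 8)/2)/2) = 58917 + (4 - sqrt(3)*sqrt(-2 + (1/2)*16)/2) = 58917 + (4 - sqrt(3)*sqrt(-2 + 8)/2) = 58917 + (4 - sqrt(3)*sqrt(6)/2) = 58917 + (4 - 3*sqrt(2)/2) = 58921 - 3*sqrt(2)/2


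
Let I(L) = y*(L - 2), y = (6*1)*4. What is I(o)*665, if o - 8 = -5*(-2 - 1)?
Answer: 335160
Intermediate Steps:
y = 24 (y = 6*4 = 24)
o = 23 (o = 8 - 5*(-2 - 1) = 8 - 5*(-3) = 8 + 15 = 23)
I(L) = -48 + 24*L (I(L) = 24*(L - 2) = 24*(-2 + L) = -48 + 24*L)
I(o)*665 = (-48 + 24*23)*665 = (-48 + 552)*665 = 504*665 = 335160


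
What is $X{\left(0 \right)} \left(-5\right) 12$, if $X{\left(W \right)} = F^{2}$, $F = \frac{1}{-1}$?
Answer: $-60$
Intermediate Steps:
$F = -1$
$X{\left(W \right)} = 1$ ($X{\left(W \right)} = \left(-1\right)^{2} = 1$)
$X{\left(0 \right)} \left(-5\right) 12 = 1 \left(-5\right) 12 = \left(-5\right) 12 = -60$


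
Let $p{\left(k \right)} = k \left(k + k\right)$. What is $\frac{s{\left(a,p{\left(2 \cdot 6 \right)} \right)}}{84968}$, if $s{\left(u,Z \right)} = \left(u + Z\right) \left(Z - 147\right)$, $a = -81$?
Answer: $\frac{29187}{84968} \approx 0.34351$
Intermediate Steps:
$p{\left(k \right)} = 2 k^{2}$ ($p{\left(k \right)} = k 2 k = 2 k^{2}$)
$s{\left(u,Z \right)} = \left(-147 + Z\right) \left(Z + u\right)$ ($s{\left(u,Z \right)} = \left(Z + u\right) \left(-147 + Z\right) = \left(-147 + Z\right) \left(Z + u\right)$)
$\frac{s{\left(a,p{\left(2 \cdot 6 \right)} \right)}}{84968} = \frac{\left(2 \left(2 \cdot 6\right)^{2}\right)^{2} - 147 \cdot 2 \left(2 \cdot 6\right)^{2} - -11907 + 2 \left(2 \cdot 6\right)^{2} \left(-81\right)}{84968} = \left(\left(2 \cdot 12^{2}\right)^{2} - 147 \cdot 2 \cdot 12^{2} + 11907 + 2 \cdot 12^{2} \left(-81\right)\right) \frac{1}{84968} = \left(\left(2 \cdot 144\right)^{2} - 147 \cdot 2 \cdot 144 + 11907 + 2 \cdot 144 \left(-81\right)\right) \frac{1}{84968} = \left(288^{2} - 42336 + 11907 + 288 \left(-81\right)\right) \frac{1}{84968} = \left(82944 - 42336 + 11907 - 23328\right) \frac{1}{84968} = 29187 \cdot \frac{1}{84968} = \frac{29187}{84968}$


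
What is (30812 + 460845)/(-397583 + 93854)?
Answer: -491657/303729 ≈ -1.6187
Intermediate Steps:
(30812 + 460845)/(-397583 + 93854) = 491657/(-303729) = 491657*(-1/303729) = -491657/303729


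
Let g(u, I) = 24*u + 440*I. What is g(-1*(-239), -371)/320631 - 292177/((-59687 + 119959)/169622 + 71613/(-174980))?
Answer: 1390247400993176097908/256624351436553 ≈ 5.4174e+6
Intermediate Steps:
g(-1*(-239), -371)/320631 - 292177/((-59687 + 119959)/169622 + 71613/(-174980)) = (24*(-1*(-239)) + 440*(-371))/320631 - 292177/((-59687 + 119959)/169622 + 71613/(-174980)) = (24*239 - 163240)*(1/320631) - 292177/(60272*(1/169622) + 71613*(-1/174980)) = (5736 - 163240)*(1/320631) - 292177/(30136/84811 - 71613/174980) = -157504*1/320631 - 292177/(-800372863/14840228780) = -157504/320631 - 292177*(-14840228780/800372863) = -157504/320631 + 4335973524254060/800372863 = 1390247400993176097908/256624351436553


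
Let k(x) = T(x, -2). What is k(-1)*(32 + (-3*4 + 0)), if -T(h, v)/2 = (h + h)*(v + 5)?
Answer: 240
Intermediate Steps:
T(h, v) = -4*h*(5 + v) (T(h, v) = -2*(h + h)*(v + 5) = -2*2*h*(5 + v) = -4*h*(5 + v))
k(x) = -12*x (k(x) = -4*x*(5 - 2) = -4*x*3 = -12*x)
k(-1)*(32 + (-3*4 + 0)) = (-12*(-1))*(32 + (-3*4 + 0)) = 12*(32 + (-12 + 0)) = 12*(32 - 12) = 12*20 = 240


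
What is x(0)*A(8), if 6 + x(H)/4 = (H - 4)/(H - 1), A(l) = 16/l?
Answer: -16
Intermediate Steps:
x(H) = -24 + 4*(-4 + H)/(-1 + H) (x(H) = -24 + 4*((H - 4)/(H - 1)) = -24 + 4*((-4 + H)/(-1 + H)) = -24 + 4*(-4 + H)/(-1 + H))
x(0)*A(8) = (4*(2 - 5*0)/(-1 + 0))*(16/8) = (4*(2 + 0)/(-1))*(16*(⅛)) = (4*(-1)*2)*2 = -8*2 = -16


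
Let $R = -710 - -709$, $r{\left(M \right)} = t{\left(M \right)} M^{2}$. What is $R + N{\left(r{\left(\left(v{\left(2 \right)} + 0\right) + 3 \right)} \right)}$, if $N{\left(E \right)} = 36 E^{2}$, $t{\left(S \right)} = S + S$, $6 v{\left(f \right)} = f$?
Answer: $\frac{15999919}{81} \approx 1.9753 \cdot 10^{5}$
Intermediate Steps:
$v{\left(f \right)} = \frac{f}{6}$
$t{\left(S \right)} = 2 S$
$r{\left(M \right)} = 2 M^{3}$ ($r{\left(M \right)} = 2 M M^{2} = 2 M^{3}$)
$R = -1$ ($R = -710 + 709 = -1$)
$R + N{\left(r{\left(\left(v{\left(2 \right)} + 0\right) + 3 \right)} \right)} = -1 + 36 \left(2 \left(\left(\frac{1}{6} \cdot 2 + 0\right) + 3\right)^{3}\right)^{2} = -1 + 36 \left(2 \left(\left(\frac{1}{3} + 0\right) + 3\right)^{3}\right)^{2} = -1 + 36 \left(2 \left(\frac{1}{3} + 3\right)^{3}\right)^{2} = -1 + 36 \left(2 \left(\frac{10}{3}\right)^{3}\right)^{2} = -1 + 36 \left(2 \cdot \frac{1000}{27}\right)^{2} = -1 + 36 \left(\frac{2000}{27}\right)^{2} = -1 + 36 \cdot \frac{4000000}{729} = -1 + \frac{16000000}{81} = \frac{15999919}{81}$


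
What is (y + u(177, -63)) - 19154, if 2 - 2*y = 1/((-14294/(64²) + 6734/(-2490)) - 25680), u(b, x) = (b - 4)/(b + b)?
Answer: -444046093440937739/23184745172574 ≈ -19153.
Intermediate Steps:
u(b, x) = (-4 + b)/(2*b) (u(b, x) = (-4 + b)/((2*b)) = (-4 + b)*(1/(2*b)) = (-4 + b)/(2*b))
y = 65494905311/65493630431 (y = 1 - 1/(2*((-14294/(64²) + 6734/(-2490)) - 25680)) = 1 - 1/(2*((-14294/4096 + 6734*(-1/2490)) - 25680)) = 1 - 1/(2*((-14294*1/4096 - 3367/1245) - 25680)) = 1 - 1/(2*((-7147/2048 - 3367/1245) - 25680)) = 1 - 1/(2*(-15793631/2549760 - 25680)) = 1 - 1/(2*(-65493630431/2549760)) = 1 - ½*(-2549760/65493630431) = 1 + 1274880/65493630431 = 65494905311/65493630431 ≈ 1.0000)
(y + u(177, -63)) - 19154 = (65494905311/65493630431 + (½)*(-4 + 177)/177) - 19154 = (65494905311/65493630431 + (½)*(1/177)*173) - 19154 = (65494905311/65493630431 + 173/354) - 19154 = 34515594544657/23184745172574 - 19154 = -444046093440937739/23184745172574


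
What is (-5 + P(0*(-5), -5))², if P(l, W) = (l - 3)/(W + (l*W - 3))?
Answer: 1369/64 ≈ 21.391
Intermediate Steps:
P(l, W) = (-3 + l)/(-3 + W + W*l) (P(l, W) = (-3 + l)/(W + (W*l - 3)) = (-3 + l)/(W + (-3 + W*l)) = (-3 + l)/(-3 + W + W*l))
(-5 + P(0*(-5), -5))² = (-5 + (-3 + 0*(-5))/(-3 - 5 - 0*(-5)))² = (-5 + (-3 + 0)/(-3 - 5 - 5*0))² = (-5 - 3/(-3 - 5 + 0))² = (-5 - 3/(-8))² = (-5 - ⅛*(-3))² = (-5 + 3/8)² = (-37/8)² = 1369/64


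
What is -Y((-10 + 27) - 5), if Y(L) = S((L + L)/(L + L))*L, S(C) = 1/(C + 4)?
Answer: -12/5 ≈ -2.4000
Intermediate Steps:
S(C) = 1/(4 + C)
Y(L) = L/5 (Y(L) = L/(4 + (L + L)/(L + L)) = L/(4 + (2*L)/((2*L))) = L/(4 + (2*L)*(1/(2*L))) = L/(4 + 1) = L/5)
-Y((-10 + 27) - 5) = -((-10 + 27) - 5)/5 = -(17 - 5)/5 = -12/5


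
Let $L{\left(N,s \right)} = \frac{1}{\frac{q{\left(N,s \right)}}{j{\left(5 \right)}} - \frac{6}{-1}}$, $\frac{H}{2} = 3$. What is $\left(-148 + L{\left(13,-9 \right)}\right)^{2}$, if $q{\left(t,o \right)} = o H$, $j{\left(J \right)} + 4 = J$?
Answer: $\frac{50481025}{2304} \approx 21910.0$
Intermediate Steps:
$H = 6$ ($H = 2 \cdot 3 = 6$)
$j{\left(J \right)} = -4 + J$
$q{\left(t,o \right)} = 6 o$ ($q{\left(t,o \right)} = o 6 = 6 o$)
$L{\left(N,s \right)} = \frac{1}{6 + 6 s}$ ($L{\left(N,s \right)} = \frac{1}{\frac{6 s}{-4 + 5} - \frac{6}{-1}} = \frac{1}{\frac{6 s}{1} - -6} = \frac{1}{6 s 1 + 6} = \frac{1}{6 s + 6} = \frac{1}{6 + 6 s}$)
$\left(-148 + L{\left(13,-9 \right)}\right)^{2} = \left(-148 + \frac{1}{6 \left(1 - 9\right)}\right)^{2} = \left(-148 + \frac{1}{6 \left(-8\right)}\right)^{2} = \left(-148 + \frac{1}{6} \left(- \frac{1}{8}\right)\right)^{2} = \left(-148 - \frac{1}{48}\right)^{2} = \left(- \frac{7105}{48}\right)^{2} = \frac{50481025}{2304}$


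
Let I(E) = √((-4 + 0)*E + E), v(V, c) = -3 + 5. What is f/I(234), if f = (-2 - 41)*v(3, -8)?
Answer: 43*I*√78/117 ≈ 3.2459*I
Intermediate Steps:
v(V, c) = 2
I(E) = √3*√(-E) (I(E) = √(-4*E + E) = √(-3*E) = √3*√(-E))
f = -86 (f = (-2 - 41)*2 = -43*2 = -86)
f/I(234) = -86*(-I*√78/234) = -(-43)*I*√78/117 = 43*I*√78/117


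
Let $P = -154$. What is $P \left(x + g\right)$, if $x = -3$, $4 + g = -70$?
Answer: $11858$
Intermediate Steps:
$g = -74$ ($g = -4 - 70 = -74$)
$P \left(x + g\right) = - 154 \left(-3 - 74\right) = \left(-154\right) \left(-77\right) = 11858$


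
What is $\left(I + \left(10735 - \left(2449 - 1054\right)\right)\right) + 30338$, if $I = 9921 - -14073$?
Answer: $63672$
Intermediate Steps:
$I = 23994$ ($I = 9921 + 14073 = 23994$)
$\left(I + \left(10735 - \left(2449 - 1054\right)\right)\right) + 30338 = \left(23994 + \left(10735 - \left(2449 - 1054\right)\right)\right) + 30338 = \left(23994 + \left(10735 - 1395\right)\right) + 30338 = \left(23994 + 9340\right) + 30338 = 33334 + 30338 = 63672$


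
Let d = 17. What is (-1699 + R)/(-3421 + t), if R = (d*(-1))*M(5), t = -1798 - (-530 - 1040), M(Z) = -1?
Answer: 1682/3649 ≈ 0.46095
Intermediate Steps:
t = -228 (t = -1798 - 1*(-1570) = -1798 + 1570 = -228)
R = 17 (R = (17*(-1))*(-1) = -17*(-1) = 17)
(-1699 + R)/(-3421 + t) = (-1699 + 17)/(-3421 - 228) = -1682/(-3649) = -1682*(-1/3649) = 1682/3649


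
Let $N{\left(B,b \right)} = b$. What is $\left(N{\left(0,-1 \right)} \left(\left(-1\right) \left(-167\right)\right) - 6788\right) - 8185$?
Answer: $-15140$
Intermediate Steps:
$\left(N{\left(0,-1 \right)} \left(\left(-1\right) \left(-167\right)\right) - 6788\right) - 8185 = \left(- \left(-1\right) \left(-167\right) - 6788\right) - 8185 = \left(\left(-1\right) 167 - 6788\right) - 8185 = \left(-167 - 6788\right) - 8185 = -6955 - 8185 = -15140$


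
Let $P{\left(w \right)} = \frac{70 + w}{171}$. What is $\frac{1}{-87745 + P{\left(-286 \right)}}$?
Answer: $- \frac{19}{1667179} \approx -1.1396 \cdot 10^{-5}$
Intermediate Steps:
$P{\left(w \right)} = \frac{70}{171} + \frac{w}{171}$ ($P{\left(w \right)} = \left(70 + w\right) \frac{1}{171} = \frac{70}{171} + \frac{w}{171}$)
$\frac{1}{-87745 + P{\left(-286 \right)}} = \frac{1}{-87745 + \left(\frac{70}{171} + \frac{1}{171} \left(-286\right)\right)} = \frac{1}{-87745 + \left(\frac{70}{171} - \frac{286}{171}\right)} = \frac{1}{-87745 - \frac{24}{19}} = \frac{1}{- \frac{1667179}{19}} = - \frac{19}{1667179}$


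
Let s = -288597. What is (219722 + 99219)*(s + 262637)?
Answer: -8279708360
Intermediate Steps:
(219722 + 99219)*(s + 262637) = (219722 + 99219)*(-288597 + 262637) = 318941*(-25960) = -8279708360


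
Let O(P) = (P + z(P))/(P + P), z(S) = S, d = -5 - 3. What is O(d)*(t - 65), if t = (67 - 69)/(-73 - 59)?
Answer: -4289/66 ≈ -64.985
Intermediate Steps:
t = 1/66 (t = -2/(-132) = -2*(-1/132) = 1/66 ≈ 0.015152)
d = -8
O(P) = 1 (O(P) = (P + P)/(P + P) = (2*P)/((2*P)) = (2*P)*(1/(2*P)) = 1)
O(d)*(t - 65) = 1*(1/66 - 65) = 1*(-4289/66) = -4289/66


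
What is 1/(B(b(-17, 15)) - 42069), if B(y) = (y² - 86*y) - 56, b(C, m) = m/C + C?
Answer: -289/11637261 ≈ -2.4834e-5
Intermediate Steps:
b(C, m) = C + m/C
B(y) = -56 + y² - 86*y
1/(B(b(-17, 15)) - 42069) = 1/((-56 + (-17 + 15/(-17))² - 86*(-17 + 15/(-17))) - 42069) = 1/((-56 + (-17 + 15*(-1/17))² - 86*(-17 + 15*(-1/17))) - 42069) = 1/((-56 + (-17 - 15/17)² - 86*(-17 - 15/17)) - 42069) = 1/((-56 + (-304/17)² - 86*(-304/17)) - 42069) = 1/((-56 + 92416/289 + 26144/17) - 42069) = 1/(520680/289 - 42069) = 1/(-11637261/289) = -289/11637261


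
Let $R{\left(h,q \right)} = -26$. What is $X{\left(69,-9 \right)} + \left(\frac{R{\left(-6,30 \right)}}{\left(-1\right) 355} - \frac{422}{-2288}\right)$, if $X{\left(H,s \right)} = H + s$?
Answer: $\frac{24471849}{406120} \approx 60.258$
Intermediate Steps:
$X{\left(69,-9 \right)} + \left(\frac{R{\left(-6,30 \right)}}{\left(-1\right) 355} - \frac{422}{-2288}\right) = \left(69 - 9\right) - \left(- \frac{211}{1144} - \frac{26}{355}\right) = 60 - \left(- \frac{211}{1144} + \frac{26}{-355}\right) = 60 + \left(\left(-26\right) \left(- \frac{1}{355}\right) + \frac{211}{1144}\right) = 60 + \left(\frac{26}{355} + \frac{211}{1144}\right) = 60 + \frac{104649}{406120} = \frac{24471849}{406120}$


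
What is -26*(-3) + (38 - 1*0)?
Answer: 116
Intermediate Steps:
-26*(-3) + (38 - 1*0) = 78 + (38 + 0) = 78 + 38 = 116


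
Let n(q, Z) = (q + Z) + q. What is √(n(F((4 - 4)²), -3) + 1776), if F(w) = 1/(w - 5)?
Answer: √44315/5 ≈ 42.102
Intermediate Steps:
F(w) = 1/(-5 + w)
n(q, Z) = Z + 2*q (n(q, Z) = (Z + q) + q = Z + 2*q)
√(n(F((4 - 4)²), -3) + 1776) = √((-3 + 2/(-5 + (4 - 4)²)) + 1776) = √((-3 + 2/(-5 + 0²)) + 1776) = √((-3 + 2/(-5 + 0)) + 1776) = √((-3 + 2/(-5)) + 1776) = √((-3 + 2*(-⅕)) + 1776) = √((-3 - ⅖) + 1776) = √(-17/5 + 1776) = √(8863/5) = √44315/5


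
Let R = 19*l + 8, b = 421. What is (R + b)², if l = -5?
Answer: 111556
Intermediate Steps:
R = -87 (R = 19*(-5) + 8 = -95 + 8 = -87)
(R + b)² = (-87 + 421)² = 334² = 111556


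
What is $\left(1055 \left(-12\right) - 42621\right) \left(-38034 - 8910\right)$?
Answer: $2595111264$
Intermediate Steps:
$\left(1055 \left(-12\right) - 42621\right) \left(-38034 - 8910\right) = \left(-12660 - 42621\right) \left(-46944\right) = \left(-55281\right) \left(-46944\right) = 2595111264$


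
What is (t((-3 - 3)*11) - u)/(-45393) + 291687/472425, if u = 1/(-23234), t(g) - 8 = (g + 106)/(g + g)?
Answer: 3383010478421059/5480730254701350 ≈ 0.61726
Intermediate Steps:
t(g) = 8 + (106 + g)/(2*g) (t(g) = 8 + (g + 106)/(g + g) = 8 + (106 + g)/((2*g)) = 8 + (106 + g)*(1/(2*g)) = 8 + (106 + g)/(2*g))
u = -1/23234 ≈ -4.3040e-5
(t((-3 - 3)*11) - u)/(-45393) + 291687/472425 = ((17/2 + 53/(((-3 - 3)*11))) - 1*(-1/23234))/(-45393) + 291687/472425 = ((17/2 + 53/((-6*11))) + 1/23234)*(-1/45393) + 291687*(1/472425) = ((17/2 + 53/(-66)) + 1/23234)*(-1/45393) + 97229/157475 = ((17/2 + 53*(-1/66)) + 1/23234)*(-1/45393) + 97229/157475 = ((17/2 - 53/66) + 1/23234)*(-1/45393) + 97229/157475 = (254/33 + 1/23234)*(-1/45393) + 97229/157475 = (5901469/766722)*(-1/45393) + 97229/157475 = -5901469/34803811746 + 97229/157475 = 3383010478421059/5480730254701350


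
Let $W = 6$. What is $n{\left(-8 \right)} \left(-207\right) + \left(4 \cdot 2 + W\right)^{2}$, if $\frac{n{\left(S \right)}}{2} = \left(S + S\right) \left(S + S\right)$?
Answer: $-105788$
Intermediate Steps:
$n{\left(S \right)} = 8 S^{2}$ ($n{\left(S \right)} = 2 \left(S + S\right) \left(S + S\right) = 2 \cdot 2 S 2 S = 2 \cdot 4 S^{2} = 8 S^{2}$)
$n{\left(-8 \right)} \left(-207\right) + \left(4 \cdot 2 + W\right)^{2} = 8 \left(-8\right)^{2} \left(-207\right) + \left(4 \cdot 2 + 6\right)^{2} = 8 \cdot 64 \left(-207\right) + \left(8 + 6\right)^{2} = 512 \left(-207\right) + 14^{2} = -105984 + 196 = -105788$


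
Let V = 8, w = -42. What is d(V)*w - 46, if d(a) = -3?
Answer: 80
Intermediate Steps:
d(V)*w - 46 = -3*(-42) - 46 = 126 - 46 = 80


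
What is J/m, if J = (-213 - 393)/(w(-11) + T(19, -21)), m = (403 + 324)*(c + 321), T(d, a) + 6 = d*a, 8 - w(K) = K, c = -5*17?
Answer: 303/33113396 ≈ 9.1504e-6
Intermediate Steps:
c = -85
w(K) = 8 - K
T(d, a) = -6 + a*d (T(d, a) = -6 + d*a = -6 + a*d)
m = 171572 (m = (403 + 324)*(-85 + 321) = 727*236 = 171572)
J = 303/193 (J = (-213 - 393)/((8 - 1*(-11)) + (-6 - 21*19)) = -606/((8 + 11) + (-6 - 399)) = -606/(19 - 405) = -606/(-386) = -606*(-1/386) = 303/193 ≈ 1.5699)
J/m = (303/193)/171572 = (303/193)*(1/171572) = 303/33113396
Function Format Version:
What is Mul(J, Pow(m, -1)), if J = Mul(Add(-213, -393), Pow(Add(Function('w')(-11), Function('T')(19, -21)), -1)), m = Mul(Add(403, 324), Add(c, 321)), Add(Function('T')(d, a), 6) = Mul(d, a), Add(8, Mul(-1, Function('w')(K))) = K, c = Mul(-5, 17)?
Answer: Rational(303, 33113396) ≈ 9.1504e-6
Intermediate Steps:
c = -85
Function('w')(K) = Add(8, Mul(-1, K))
Function('T')(d, a) = Add(-6, Mul(a, d)) (Function('T')(d, a) = Add(-6, Mul(d, a)) = Add(-6, Mul(a, d)))
m = 171572 (m = Mul(Add(403, 324), Add(-85, 321)) = Mul(727, 236) = 171572)
J = Rational(303, 193) (J = Mul(Add(-213, -393), Pow(Add(Add(8, Mul(-1, -11)), Add(-6, Mul(-21, 19))), -1)) = Mul(-606, Pow(Add(Add(8, 11), Add(-6, -399)), -1)) = Mul(-606, Pow(Add(19, -405), -1)) = Mul(-606, Pow(-386, -1)) = Mul(-606, Rational(-1, 386)) = Rational(303, 193) ≈ 1.5699)
Mul(J, Pow(m, -1)) = Mul(Rational(303, 193), Pow(171572, -1)) = Mul(Rational(303, 193), Rational(1, 171572)) = Rational(303, 33113396)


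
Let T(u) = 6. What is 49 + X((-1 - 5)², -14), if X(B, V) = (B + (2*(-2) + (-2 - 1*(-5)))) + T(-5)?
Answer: 90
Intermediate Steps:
X(B, V) = 5 + B (X(B, V) = (B + (2*(-2) + (-2 - 1*(-5)))) + 6 = (B + (-4 + (-2 + 5))) + 6 = (B + (-4 + 3)) + 6 = (B - 1) + 6 = (-1 + B) + 6 = 5 + B)
49 + X((-1 - 5)², -14) = 49 + (5 + (-1 - 5)²) = 49 + (5 + (-6)²) = 49 + (5 + 36) = 49 + 41 = 90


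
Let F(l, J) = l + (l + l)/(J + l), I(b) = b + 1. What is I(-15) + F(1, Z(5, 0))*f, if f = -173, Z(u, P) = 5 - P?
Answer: -734/3 ≈ -244.67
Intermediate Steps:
I(b) = 1 + b
F(l, J) = l + 2*l/(J + l) (F(l, J) = l + (2*l)/(J + l) = l + 2*l/(J + l))
I(-15) + F(1, Z(5, 0))*f = (1 - 15) + (1*(2 + (5 - 1*0) + 1)/((5 - 1*0) + 1))*(-173) = -14 + (1*(2 + (5 + 0) + 1)/((5 + 0) + 1))*(-173) = -14 + (1*(2 + 5 + 1)/(5 + 1))*(-173) = -14 + (1*8/6)*(-173) = -14 + (1*(1/6)*8)*(-173) = -14 + (4/3)*(-173) = -14 - 692/3 = -734/3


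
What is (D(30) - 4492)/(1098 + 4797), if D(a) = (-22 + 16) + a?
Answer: -4468/5895 ≈ -0.75793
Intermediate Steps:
D(a) = -6 + a
(D(30) - 4492)/(1098 + 4797) = ((-6 + 30) - 4492)/(1098 + 4797) = (24 - 4492)/5895 = -4468*1/5895 = -4468/5895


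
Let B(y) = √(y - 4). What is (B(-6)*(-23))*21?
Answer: -483*I*√10 ≈ -1527.4*I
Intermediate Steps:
B(y) = √(-4 + y)
(B(-6)*(-23))*21 = (√(-4 - 6)*(-23))*21 = (√(-10)*(-23))*21 = ((I*√10)*(-23))*21 = -23*I*√10*21 = -483*I*√10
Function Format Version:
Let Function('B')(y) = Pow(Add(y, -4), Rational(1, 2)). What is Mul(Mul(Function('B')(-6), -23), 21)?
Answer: Mul(-483, I, Pow(10, Rational(1, 2))) ≈ Mul(-1527.4, I)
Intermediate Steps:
Function('B')(y) = Pow(Add(-4, y), Rational(1, 2))
Mul(Mul(Function('B')(-6), -23), 21) = Mul(Mul(Pow(Add(-4, -6), Rational(1, 2)), -23), 21) = Mul(Mul(Pow(-10, Rational(1, 2)), -23), 21) = Mul(Mul(Mul(I, Pow(10, Rational(1, 2))), -23), 21) = Mul(Mul(-23, I, Pow(10, Rational(1, 2))), 21) = Mul(-483, I, Pow(10, Rational(1, 2)))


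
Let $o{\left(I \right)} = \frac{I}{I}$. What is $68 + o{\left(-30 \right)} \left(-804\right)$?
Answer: $-736$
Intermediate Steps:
$o{\left(I \right)} = 1$
$68 + o{\left(-30 \right)} \left(-804\right) = 68 + 1 \left(-804\right) = 68 - 804 = -736$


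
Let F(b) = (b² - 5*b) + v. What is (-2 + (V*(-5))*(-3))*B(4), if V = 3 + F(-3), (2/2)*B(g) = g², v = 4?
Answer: 7408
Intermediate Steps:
B(g) = g²
F(b) = 4 + b² - 5*b (F(b) = (b² - 5*b) + 4 = 4 + b² - 5*b)
V = 31 (V = 3 + (4 + (-3)² - 5*(-3)) = 3 + (4 + 9 + 15) = 3 + 28 = 31)
(-2 + (V*(-5))*(-3))*B(4) = (-2 + (31*(-5))*(-3))*4² = (-2 - 155*(-3))*16 = (-2 + 465)*16 = 463*16 = 7408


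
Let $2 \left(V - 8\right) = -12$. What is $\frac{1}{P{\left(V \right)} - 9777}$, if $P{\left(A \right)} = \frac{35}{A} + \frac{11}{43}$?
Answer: $- \frac{86}{839295} \approx -0.00010247$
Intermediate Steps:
$V = 2$ ($V = 8 + \frac{1}{2} \left(-12\right) = 8 - 6 = 2$)
$P{\left(A \right)} = \frac{11}{43} + \frac{35}{A}$ ($P{\left(A \right)} = \frac{35}{A} + 11 \cdot \frac{1}{43} = \frac{35}{A} + \frac{11}{43} = \frac{11}{43} + \frac{35}{A}$)
$\frac{1}{P{\left(V \right)} - 9777} = \frac{1}{\left(\frac{11}{43} + \frac{35}{2}\right) - 9777} = \frac{1}{\frac{1527}{86} - 9777} = \frac{1}{- \frac{839295}{86}} = - \frac{86}{839295}$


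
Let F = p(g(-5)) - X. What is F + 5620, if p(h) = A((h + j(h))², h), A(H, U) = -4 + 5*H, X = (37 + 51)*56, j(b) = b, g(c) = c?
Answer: 1188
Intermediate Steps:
X = 4928 (X = 88*56 = 4928)
p(h) = -4 + 20*h² (p(h) = -4 + 5*(h + h)² = -4 + 5*(2*h)² = -4 + 5*(4*h²) = -4 + 20*h²)
F = -4432 (F = (-4 + 20*(-5)²) - 1*4928 = (-4 + 20*25) - 4928 = (-4 + 500) - 4928 = 496 - 4928 = -4432)
F + 5620 = -4432 + 5620 = 1188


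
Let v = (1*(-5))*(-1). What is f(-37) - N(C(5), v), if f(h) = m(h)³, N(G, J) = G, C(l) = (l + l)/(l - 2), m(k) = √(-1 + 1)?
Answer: -10/3 ≈ -3.3333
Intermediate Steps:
m(k) = 0 (m(k) = √0 = 0)
C(l) = 2*l/(-2 + l) (C(l) = (2*l)/(-2 + l) = 2*l/(-2 + l))
v = 5 (v = -5*(-1) = 5)
f(h) = 0 (f(h) = 0³ = 0)
f(-37) - N(C(5), v) = 0 - 2*5/(-2 + 5) = 0 - 2*5/3 = 0 - 1*10/3 = 0 - 10/3 = -10/3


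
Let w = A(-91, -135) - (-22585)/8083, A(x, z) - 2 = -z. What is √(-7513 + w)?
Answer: I*√481727586709/8083 ≈ 85.867*I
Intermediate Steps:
A(x, z) = 2 - z
w = 1129956/8083 (w = (2 - 1*(-135)) - (-22585)/8083 = (2 + 135) - (-22585)/8083 = 137 - 1*(-22585/8083) = 137 + 22585/8083 = 1129956/8083 ≈ 139.79)
√(-7513 + w) = √(-7513 + 1129956/8083) = √(-59597623/8083) = I*√481727586709/8083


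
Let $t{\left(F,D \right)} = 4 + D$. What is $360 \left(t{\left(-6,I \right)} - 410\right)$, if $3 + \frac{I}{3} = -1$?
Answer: $-150480$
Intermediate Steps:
$I = -12$ ($I = -9 + 3 \left(-1\right) = -9 - 3 = -12$)
$360 \left(t{\left(-6,I \right)} - 410\right) = 360 \left(\left(4 - 12\right) - 410\right) = 360 \left(-8 - 410\right) = 360 \left(-418\right) = -150480$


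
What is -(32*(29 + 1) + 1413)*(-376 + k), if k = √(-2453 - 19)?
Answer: 892248 - 4746*I*√618 ≈ 8.9225e+5 - 1.1798e+5*I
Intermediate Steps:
k = 2*I*√618 (k = √(-2472) = 2*I*√618 ≈ 49.719*I)
-(32*(29 + 1) + 1413)*(-376 + k) = -(32*(29 + 1) + 1413)*(-376 + 2*I*√618) = -(32*30 + 1413)*(-376 + 2*I*√618) = -(960 + 1413)*(-376 + 2*I*√618) = -2373*(-376 + 2*I*√618) = -(-892248 + 4746*I*√618) = 892248 - 4746*I*√618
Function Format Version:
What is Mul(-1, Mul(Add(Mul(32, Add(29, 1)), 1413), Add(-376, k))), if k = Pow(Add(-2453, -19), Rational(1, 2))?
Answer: Add(892248, Mul(-4746, I, Pow(618, Rational(1, 2)))) ≈ Add(8.9225e+5, Mul(-1.1798e+5, I))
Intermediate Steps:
k = Mul(2, I, Pow(618, Rational(1, 2))) (k = Pow(-2472, Rational(1, 2)) = Mul(2, I, Pow(618, Rational(1, 2))) ≈ Mul(49.719, I))
Mul(-1, Mul(Add(Mul(32, Add(29, 1)), 1413), Add(-376, k))) = Mul(-1, Mul(Add(Mul(32, Add(29, 1)), 1413), Add(-376, Mul(2, I, Pow(618, Rational(1, 2)))))) = Mul(-1, Mul(Add(Mul(32, 30), 1413), Add(-376, Mul(2, I, Pow(618, Rational(1, 2)))))) = Mul(-1, Mul(Add(960, 1413), Add(-376, Mul(2, I, Pow(618, Rational(1, 2)))))) = Mul(-1, Mul(2373, Add(-376, Mul(2, I, Pow(618, Rational(1, 2)))))) = Mul(-1, Add(-892248, Mul(4746, I, Pow(618, Rational(1, 2))))) = Add(892248, Mul(-4746, I, Pow(618, Rational(1, 2))))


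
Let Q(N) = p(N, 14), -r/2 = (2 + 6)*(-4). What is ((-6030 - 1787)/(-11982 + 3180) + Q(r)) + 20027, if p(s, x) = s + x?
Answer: 176972027/8802 ≈ 20106.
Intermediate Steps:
r = 64 (r = -2*(2 + 6)*(-4) = -16*(-4) = -2*(-32) = 64)
Q(N) = 14 + N (Q(N) = N + 14 = 14 + N)
((-6030 - 1787)/(-11982 + 3180) + Q(r)) + 20027 = ((-6030 - 1787)/(-11982 + 3180) + (14 + 64)) + 20027 = (-7817/(-8802) + 78) + 20027 = (-7817*(-1/8802) + 78) + 20027 = (7817/8802 + 78) + 20027 = 694373/8802 + 20027 = 176972027/8802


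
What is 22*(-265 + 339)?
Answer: 1628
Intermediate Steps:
22*(-265 + 339) = 22*74 = 1628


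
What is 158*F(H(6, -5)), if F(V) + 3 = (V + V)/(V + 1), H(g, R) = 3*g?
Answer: -3318/19 ≈ -174.63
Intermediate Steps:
F(V) = -3 + 2*V/(1 + V) (F(V) = -3 + (V + V)/(V + 1) = -3 + (2*V)/(1 + V) = -3 + 2*V/(1 + V))
158*F(H(6, -5)) = 158*((-3 - 3*6)/(1 + 3*6)) = 158*((-3 - 1*18)/(1 + 18)) = 158*((-3 - 18)/19) = 158*((1/19)*(-21)) = 158*(-21/19) = -3318/19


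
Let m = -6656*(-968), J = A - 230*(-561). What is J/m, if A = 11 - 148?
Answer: 128893/6443008 ≈ 0.020005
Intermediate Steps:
A = -137
J = 128893 (J = -137 - 230*(-561) = -137 + 129030 = 128893)
m = 6443008
J/m = 128893/6443008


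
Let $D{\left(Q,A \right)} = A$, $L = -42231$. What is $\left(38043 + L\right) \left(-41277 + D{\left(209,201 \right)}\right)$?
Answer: $172026288$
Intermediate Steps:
$\left(38043 + L\right) \left(-41277 + D{\left(209,201 \right)}\right) = \left(38043 - 42231\right) \left(-41277 + 201\right) = \left(-4188\right) \left(-41076\right) = 172026288$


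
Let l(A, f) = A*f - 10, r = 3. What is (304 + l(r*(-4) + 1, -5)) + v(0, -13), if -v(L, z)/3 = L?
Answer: 349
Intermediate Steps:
v(L, z) = -3*L
l(A, f) = -10 + A*f
(304 + l(r*(-4) + 1, -5)) + v(0, -13) = (304 + (-10 + (3*(-4) + 1)*(-5))) - 3*0 = (304 + (-10 + (-12 + 1)*(-5))) + 0 = (304 + (-10 - 11*(-5))) + 0 = (304 + (-10 + 55)) + 0 = (304 + 45) + 0 = 349 + 0 = 349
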